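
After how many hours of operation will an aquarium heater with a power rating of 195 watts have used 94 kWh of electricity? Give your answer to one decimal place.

482.1 h

Hours = 94 kWh ÷ 0.195 kW = 482.1 h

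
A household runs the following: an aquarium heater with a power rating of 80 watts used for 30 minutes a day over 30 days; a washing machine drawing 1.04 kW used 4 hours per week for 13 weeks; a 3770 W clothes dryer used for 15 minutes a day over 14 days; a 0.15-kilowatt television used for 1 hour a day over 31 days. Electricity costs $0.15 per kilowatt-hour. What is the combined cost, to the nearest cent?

aquarium heater: Runtime = 30 min × 30 = 900 min = 15 h
aquarium heater: 0.08 kW × 15 h = 1.2 kWh
washing machine: Runtime = 4 h/week × 13 weeks = 52 h
washing machine: 1.04 kW × 52 h = 54.08 kWh
clothes dryer: Runtime = 15 min × 14 = 210 min = 3.5 h
clothes dryer: 3.77 kW × 3.5 h = 13.195 kWh
television: Runtime = 1 h/day × 31 days = 31 h
television: 0.15 kW × 31 h = 4.65 kWh
Total energy = 73.125 kWh
Cost = 73.125 × $0.15 = $10.97

$10.97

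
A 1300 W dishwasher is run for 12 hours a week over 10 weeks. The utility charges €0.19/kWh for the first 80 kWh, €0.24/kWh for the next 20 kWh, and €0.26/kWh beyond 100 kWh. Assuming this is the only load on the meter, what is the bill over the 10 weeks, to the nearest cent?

€34.56

Runtime = 12 h/week × 10 weeks = 120 h
Energy = 1.3 kW × 120 h = 156 kWh
Tier 1 (0–80 kWh): 80 × €0.19 = €15.2
Tier 2 (80–100 kWh): 20 × €0.24 = €4.8
Above 100 kWh: 56 × €0.26 = €14.56
Bill = €34.56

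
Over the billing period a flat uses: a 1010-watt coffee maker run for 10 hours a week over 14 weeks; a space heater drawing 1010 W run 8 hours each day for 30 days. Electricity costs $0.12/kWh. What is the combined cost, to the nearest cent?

coffee maker: Runtime = 10 h/week × 14 weeks = 140 h
coffee maker: 1.01 kW × 140 h = 141.4 kWh
space heater: Runtime = 8 h/day × 30 days = 240 h
space heater: 1.01 kW × 240 h = 242.4 kWh
Total energy = 383.8 kWh
Cost = 383.8 × $0.12 = $46.06

$46.06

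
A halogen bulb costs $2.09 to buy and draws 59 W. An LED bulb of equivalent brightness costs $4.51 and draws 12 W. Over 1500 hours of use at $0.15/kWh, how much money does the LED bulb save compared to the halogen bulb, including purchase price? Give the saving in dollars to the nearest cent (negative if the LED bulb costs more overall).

halogen bulb: $2.09 + (59/1000) kW × 1500 h × $0.15 = $2.09 + $13.275 = $15.365
LED bulb: $4.51 + (12/1000) kW × 1500 h × $0.15 = $4.51 + $2.7 = $7.21
Saving = $15.365 − $7.21 = $8.155 → $8.16

$8.16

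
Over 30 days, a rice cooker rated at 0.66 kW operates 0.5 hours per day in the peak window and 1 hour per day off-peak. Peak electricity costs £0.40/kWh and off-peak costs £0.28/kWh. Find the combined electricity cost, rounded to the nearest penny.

Peak energy = 0.66 kW × 0.5 h × 30 = 9.9 kWh
Off-peak energy = 0.66 kW × 1 h × 30 = 19.8 kWh
Cost = 9.9 × £0.40 + 19.8 × £0.28 = £3.96 + £5.544 = £9.50

£9.50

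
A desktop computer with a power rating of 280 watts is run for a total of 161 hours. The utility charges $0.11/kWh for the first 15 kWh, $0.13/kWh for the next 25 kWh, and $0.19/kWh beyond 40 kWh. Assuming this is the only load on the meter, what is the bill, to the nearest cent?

$5.87

Energy = 0.28 kW × 161 h = 45.08 kWh
Tier 1 (0–15 kWh): 15 × $0.11 = $1.65
Tier 2 (15–40 kWh): 25 × $0.13 = $3.25
Above 40 kWh: 5.08 × $0.19 = $0.9652
Bill = $5.87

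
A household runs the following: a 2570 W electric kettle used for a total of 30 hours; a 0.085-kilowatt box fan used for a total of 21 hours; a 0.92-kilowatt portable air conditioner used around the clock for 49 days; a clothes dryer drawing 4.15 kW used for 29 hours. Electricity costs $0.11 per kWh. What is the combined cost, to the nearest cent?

$140.93

electric kettle: 2.57 kW × 30 h = 77.1 kWh
box fan: 0.085 kW × 21 h = 1.785 kWh
portable air conditioner: Runtime = 24 h × 49 = 1176 h
portable air conditioner: 0.92 kW × 1176 h = 1081.92 kWh
clothes dryer: 4.15 kW × 29 h = 120.35 kWh
Total energy = 1281.155 kWh
Cost = 1281.155 × $0.11 = $140.93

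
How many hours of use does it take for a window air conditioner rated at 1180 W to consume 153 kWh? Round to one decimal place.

129.7 h

Hours = 153 kWh ÷ 1.18 kW = 129.7 h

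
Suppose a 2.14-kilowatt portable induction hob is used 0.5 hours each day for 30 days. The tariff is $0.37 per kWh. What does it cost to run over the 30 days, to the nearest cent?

$11.88

Runtime = 0.5 h/day × 30 days = 15 h
Energy = 2.14 kW × 15 h = 32.1 kWh
Cost = 32.1 kWh × $0.37/kWh = $11.88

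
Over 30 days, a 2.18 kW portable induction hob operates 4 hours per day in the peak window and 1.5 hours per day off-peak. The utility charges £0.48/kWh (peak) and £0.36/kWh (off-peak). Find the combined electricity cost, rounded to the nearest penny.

Peak energy = 2.18 kW × 4 h × 30 = 261.6 kWh
Off-peak energy = 2.18 kW × 1.5 h × 30 = 98.1 kWh
Cost = 261.6 × £0.48 + 98.1 × £0.36 = £125.568 + £35.316 = £160.88

£160.88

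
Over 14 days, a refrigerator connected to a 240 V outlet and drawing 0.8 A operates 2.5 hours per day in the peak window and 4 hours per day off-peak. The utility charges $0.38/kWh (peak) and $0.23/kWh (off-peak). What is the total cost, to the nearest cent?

Power = 0.8 A × 240 V = 192 W = 0.192 kW
Peak energy = 0.192 kW × 2.5 h × 14 = 6.72 kWh
Off-peak energy = 0.192 kW × 4 h × 14 = 10.752 kWh
Cost = 6.72 × $0.38 + 10.752 × $0.23 = $2.5536 + $2.47296 = $5.03

$5.03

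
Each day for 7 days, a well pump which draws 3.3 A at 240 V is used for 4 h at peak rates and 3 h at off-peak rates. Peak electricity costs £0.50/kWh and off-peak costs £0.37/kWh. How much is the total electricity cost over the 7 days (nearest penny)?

Power = 3.3 A × 240 V = 792 W = 0.792 kW
Peak energy = 0.792 kW × 4 h × 7 = 22.176 kWh
Off-peak energy = 0.792 kW × 3 h × 7 = 16.632 kWh
Cost = 22.176 × £0.50 + 16.632 × £0.37 = £11.088 + £6.15384 = £17.24

£17.24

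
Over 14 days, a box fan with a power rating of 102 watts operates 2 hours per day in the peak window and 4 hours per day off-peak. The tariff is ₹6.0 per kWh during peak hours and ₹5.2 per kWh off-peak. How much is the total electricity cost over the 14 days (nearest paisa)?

₹46.84

Peak energy = 0.102 kW × 2 h × 14 = 2.856 kWh
Off-peak energy = 0.102 kW × 4 h × 14 = 5.712 kWh
Cost = 2.856 × ₹6.0 + 5.712 × ₹5.2 = ₹17.136 + ₹29.7024 = ₹46.84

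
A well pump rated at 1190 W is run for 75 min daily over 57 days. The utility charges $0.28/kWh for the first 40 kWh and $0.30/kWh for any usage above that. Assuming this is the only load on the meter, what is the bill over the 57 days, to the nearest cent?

Runtime = 75 min × 57 = 4275 min = 71.25 h
Energy = 1.19 kW × 71.25 h = 84.7875 kWh
Tier 1 (0–40 kWh): 40 × $0.28 = $11.2
Above 40 kWh: 44.7875 × $0.30 = $13.43625
Bill = $24.64

$24.64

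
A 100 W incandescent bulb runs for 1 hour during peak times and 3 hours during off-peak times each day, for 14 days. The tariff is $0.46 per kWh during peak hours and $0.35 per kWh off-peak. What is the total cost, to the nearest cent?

Peak energy = 0.1 kW × 1 h × 14 = 1.4 kWh
Off-peak energy = 0.1 kW × 3 h × 14 = 4.2 kWh
Cost = 1.4 × $0.46 + 4.2 × $0.35 = $0.644 + $1.47 = $2.11

$2.11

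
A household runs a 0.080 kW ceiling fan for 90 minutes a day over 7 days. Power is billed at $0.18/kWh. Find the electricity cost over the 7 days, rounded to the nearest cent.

$0.15

Runtime = 90 min × 7 = 630 min = 10.5 h
Energy = 0.08 kW × 10.5 h = 0.84 kWh
Cost = 0.84 kWh × $0.18/kWh = $0.15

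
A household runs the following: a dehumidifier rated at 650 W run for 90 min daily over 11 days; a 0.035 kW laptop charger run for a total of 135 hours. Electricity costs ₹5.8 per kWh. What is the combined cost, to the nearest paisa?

₹89.61

dehumidifier: Runtime = 90 min × 11 = 990 min = 16.5 h
dehumidifier: 0.65 kW × 16.5 h = 10.725 kWh
laptop charger: 0.035 kW × 135 h = 4.725 kWh
Total energy = 15.45 kWh
Cost = 15.45 × ₹5.8 = ₹89.61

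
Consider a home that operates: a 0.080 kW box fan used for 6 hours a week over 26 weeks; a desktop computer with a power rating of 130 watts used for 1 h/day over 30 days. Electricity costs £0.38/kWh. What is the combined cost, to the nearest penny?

£6.22

box fan: Runtime = 6 h/week × 26 weeks = 156 h
box fan: 0.08 kW × 156 h = 12.48 kWh
desktop computer: Runtime = 1 h/day × 30 days = 30 h
desktop computer: 0.13 kW × 30 h = 3.9 kWh
Total energy = 16.38 kWh
Cost = 16.38 × £0.38 = £6.22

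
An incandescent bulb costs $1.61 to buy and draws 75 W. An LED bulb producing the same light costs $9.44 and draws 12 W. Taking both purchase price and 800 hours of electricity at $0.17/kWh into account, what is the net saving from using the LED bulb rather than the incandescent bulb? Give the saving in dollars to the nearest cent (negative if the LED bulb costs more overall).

incandescent bulb: $1.61 + (75/1000) kW × 800 h × $0.17 = $1.61 + $10.2 = $11.81
LED bulb: $9.44 + (12/1000) kW × 800 h × $0.17 = $9.44 + $1.632 = $11.072
Saving = $11.81 − $11.072 = $0.738 → $0.74

$0.74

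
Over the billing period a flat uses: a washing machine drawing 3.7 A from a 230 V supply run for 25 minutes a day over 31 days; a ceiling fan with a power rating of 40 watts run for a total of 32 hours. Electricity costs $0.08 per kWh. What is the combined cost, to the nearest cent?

$0.98

washing machine: Power = 3.7 A × 230 V = 851 W = 0.851 kW
washing machine: Runtime = 25 min × 31 = 775 min = 12.916666… h
washing machine: 0.851 kW × 12.916666… h = 10.992083… kWh
ceiling fan: 0.04 kW × 32 h = 1.28 kWh
Total energy = 12.272083… kWh
Cost = 12.272083… × $0.08 = $0.98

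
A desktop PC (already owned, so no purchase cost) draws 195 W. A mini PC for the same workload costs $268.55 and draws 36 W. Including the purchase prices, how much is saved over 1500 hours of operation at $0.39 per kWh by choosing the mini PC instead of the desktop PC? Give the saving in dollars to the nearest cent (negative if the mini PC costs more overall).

desktop PC: $0.00 + (195/1000) kW × 1500 h × $0.39 = $0.00 + $114.075 = $114.075
mini PC: $268.55 + (36/1000) kW × 1500 h × $0.39 = $268.55 + $21.06 = $289.61
Saving = $114.075 − $289.61 = −$175.535 → -$175.54

-$175.54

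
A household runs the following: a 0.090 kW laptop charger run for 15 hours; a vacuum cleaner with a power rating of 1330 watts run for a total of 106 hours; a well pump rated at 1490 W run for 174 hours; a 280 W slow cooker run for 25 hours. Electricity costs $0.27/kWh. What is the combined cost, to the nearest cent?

$110.32

laptop charger: 0.09 kW × 15 h = 1.35 kWh
vacuum cleaner: 1.33 kW × 106 h = 140.98 kWh
well pump: 1.49 kW × 174 h = 259.26 kWh
slow cooker: 0.28 kW × 25 h = 7 kWh
Total energy = 408.59 kWh
Cost = 408.59 × $0.27 = $110.32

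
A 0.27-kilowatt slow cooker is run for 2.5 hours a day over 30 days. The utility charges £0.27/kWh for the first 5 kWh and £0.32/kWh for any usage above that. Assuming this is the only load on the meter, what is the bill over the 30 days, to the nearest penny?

Runtime = 2.5 h/day × 30 days = 75 h
Energy = 0.27 kW × 75 h = 20.25 kWh
Tier 1 (0–5 kWh): 5 × £0.27 = £1.35
Above 5 kWh: 15.25 × £0.32 = £4.88
Bill = £6.23

£6.23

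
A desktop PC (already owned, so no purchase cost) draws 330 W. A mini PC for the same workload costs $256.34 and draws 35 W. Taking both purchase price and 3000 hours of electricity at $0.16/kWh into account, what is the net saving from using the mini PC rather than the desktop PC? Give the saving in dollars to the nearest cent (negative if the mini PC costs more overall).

desktop PC: $0.00 + (330/1000) kW × 3000 h × $0.16 = $0.00 + $158.4 = $158.4
mini PC: $256.34 + (35/1000) kW × 3000 h × $0.16 = $256.34 + $16.8 = $273.14
Saving = $158.4 − $273.14 = −$114.74

-$114.74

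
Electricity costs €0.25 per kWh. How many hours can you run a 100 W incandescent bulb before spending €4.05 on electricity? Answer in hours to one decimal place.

162.0 h

Energy available = €4.05 ÷ €0.25/kWh = 16.2 kWh
Hours = 16.2 kWh ÷ 0.1 kW = 162.0 h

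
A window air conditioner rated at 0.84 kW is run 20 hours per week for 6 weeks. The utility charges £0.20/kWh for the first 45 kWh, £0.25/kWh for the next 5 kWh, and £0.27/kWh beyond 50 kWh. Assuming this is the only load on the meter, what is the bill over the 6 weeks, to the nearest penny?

Runtime = 20 h/week × 6 weeks = 120 h
Energy = 0.84 kW × 120 h = 100.8 kWh
Tier 1 (0–45 kWh): 45 × £0.20 = £9
Tier 2 (45–50 kWh): 5 × £0.25 = £1.25
Above 50 kWh: 50.8 × £0.27 = £13.716
Bill = £23.97

£23.97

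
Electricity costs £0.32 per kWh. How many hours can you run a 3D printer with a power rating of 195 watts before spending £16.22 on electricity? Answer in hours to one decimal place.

Energy available = £16.22 ÷ £0.32/kWh = 50.6875 kWh
Hours = 50.6875 kWh ÷ 0.195 kW = 259.9 h

259.9 h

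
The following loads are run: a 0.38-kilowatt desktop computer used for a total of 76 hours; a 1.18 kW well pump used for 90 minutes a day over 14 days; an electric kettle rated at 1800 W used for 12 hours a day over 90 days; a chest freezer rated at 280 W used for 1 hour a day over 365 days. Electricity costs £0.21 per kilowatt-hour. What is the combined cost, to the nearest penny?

desktop computer: 0.38 kW × 76 h = 28.88 kWh
well pump: Runtime = 90 min × 14 = 1260 min = 21 h
well pump: 1.18 kW × 21 h = 24.78 kWh
electric kettle: Runtime = 12 h/day × 90 days = 1080 h
electric kettle: 1.8 kW × 1080 h = 1944 kWh
chest freezer: Runtime = 1 h/day × 365 days = 365 h
chest freezer: 0.28 kW × 365 h = 102.2 kWh
Total energy = 2099.86 kWh
Cost = 2099.86 × £0.21 = £440.97

£440.97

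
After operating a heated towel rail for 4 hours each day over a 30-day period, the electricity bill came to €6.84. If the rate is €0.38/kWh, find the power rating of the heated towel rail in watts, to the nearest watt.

150 W

Energy = €6.84 ÷ €0.38/kWh = 18 kWh
Runtime = 4 h/day × 30 days = 120 h
Power = 18 kWh ÷ 120 h = 0.15 kW = 150 W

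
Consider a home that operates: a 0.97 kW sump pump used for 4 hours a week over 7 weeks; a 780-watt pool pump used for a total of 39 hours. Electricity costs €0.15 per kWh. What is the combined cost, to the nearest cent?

€8.64

sump pump: Runtime = 4 h/week × 7 weeks = 28 h
sump pump: 0.97 kW × 28 h = 27.16 kWh
pool pump: 0.78 kW × 39 h = 30.42 kWh
Total energy = 57.58 kWh
Cost = 57.58 × €0.15 = €8.64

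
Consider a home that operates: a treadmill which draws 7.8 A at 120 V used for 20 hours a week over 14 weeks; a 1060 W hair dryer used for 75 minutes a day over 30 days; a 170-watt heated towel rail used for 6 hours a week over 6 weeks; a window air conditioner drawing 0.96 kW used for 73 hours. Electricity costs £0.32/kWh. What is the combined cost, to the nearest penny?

treadmill: Power = 7.8 A × 120 V = 936 W = 0.936 kW
treadmill: Runtime = 20 h/week × 14 weeks = 280 h
treadmill: 0.936 kW × 280 h = 262.08 kWh
hair dryer: Runtime = 75 min × 30 = 2250 min = 37.5 h
hair dryer: 1.06 kW × 37.5 h = 39.75 kWh
heated towel rail: Runtime = 6 h/week × 6 weeks = 36 h
heated towel rail: 0.17 kW × 36 h = 6.12 kWh
window air conditioner: 0.96 kW × 73 h = 70.08 kWh
Total energy = 378.03 kWh
Cost = 378.03 × £0.32 = £120.97

£120.97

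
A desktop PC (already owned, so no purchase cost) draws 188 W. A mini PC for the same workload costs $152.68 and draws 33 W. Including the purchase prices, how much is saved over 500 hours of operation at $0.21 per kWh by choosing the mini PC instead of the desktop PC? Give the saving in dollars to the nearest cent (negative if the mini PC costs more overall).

-$136.41

desktop PC: $0.00 + (188/1000) kW × 500 h × $0.21 = $0.00 + $19.74 = $19.74
mini PC: $152.68 + (33/1000) kW × 500 h × $0.21 = $152.68 + $3.465 = $156.145
Saving = $19.74 − $156.145 = −$136.405 → -$136.41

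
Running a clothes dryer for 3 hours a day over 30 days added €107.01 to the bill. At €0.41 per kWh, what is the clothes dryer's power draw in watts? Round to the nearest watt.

Energy = €107.01 ÷ €0.41/kWh = 261 kWh
Runtime = 3 h/day × 30 days = 90 h
Power = 261 kWh ÷ 90 h = 2.9 kW = 2900 W

2900 W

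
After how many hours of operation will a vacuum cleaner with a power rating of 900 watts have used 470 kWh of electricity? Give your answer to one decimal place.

Hours = 470 kWh ÷ 0.9 kW = 522.2 h

522.2 h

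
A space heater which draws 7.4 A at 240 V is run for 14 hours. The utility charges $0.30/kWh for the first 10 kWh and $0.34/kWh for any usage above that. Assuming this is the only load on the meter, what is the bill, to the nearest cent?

$8.05

Power = 7.4 A × 240 V = 1776 W = 1.776 kW
Energy = 1.776 kW × 14 h = 24.864 kWh
Tier 1 (0–10 kWh): 10 × $0.30 = $3
Above 10 kWh: 14.864 × $0.34 = $5.05376
Bill = $8.05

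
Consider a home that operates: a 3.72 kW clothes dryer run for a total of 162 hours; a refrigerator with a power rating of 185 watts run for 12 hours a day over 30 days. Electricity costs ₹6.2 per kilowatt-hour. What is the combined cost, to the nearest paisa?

clothes dryer: 3.72 kW × 162 h = 602.64 kWh
refrigerator: Runtime = 12 h/day × 30 days = 360 h
refrigerator: 0.185 kW × 360 h = 66.6 kWh
Total energy = 669.24 kWh
Cost = 669.24 × ₹6.2 = ₹4149.29

₹4149.29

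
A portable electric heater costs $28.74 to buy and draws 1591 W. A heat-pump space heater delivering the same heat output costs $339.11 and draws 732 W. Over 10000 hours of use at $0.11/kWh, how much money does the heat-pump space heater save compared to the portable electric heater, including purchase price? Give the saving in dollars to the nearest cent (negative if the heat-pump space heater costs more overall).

$634.53

portable electric heater: $28.74 + (1591/1000) kW × 10000 h × $0.11 = $28.74 + $1750.1 = $1778.84
heat-pump space heater: $339.11 + (732/1000) kW × 10000 h × $0.11 = $339.11 + $805.2 = $1144.31
Saving = $1778.84 − $1144.31 = $634.53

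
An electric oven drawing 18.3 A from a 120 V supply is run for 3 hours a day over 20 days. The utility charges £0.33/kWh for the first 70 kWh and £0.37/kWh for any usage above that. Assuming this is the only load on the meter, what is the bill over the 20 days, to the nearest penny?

Power = 18.3 A × 120 V = 2196 W = 2.196 kW
Runtime = 3 h/day × 20 days = 60 h
Energy = 2.196 kW × 60 h = 131.76 kWh
Tier 1 (0–70 kWh): 70 × £0.33 = £23.1
Above 70 kWh: 61.76 × £0.37 = £22.8512
Bill = £45.95

£45.95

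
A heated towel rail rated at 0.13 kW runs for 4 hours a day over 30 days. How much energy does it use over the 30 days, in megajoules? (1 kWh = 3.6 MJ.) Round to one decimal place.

56.2 MJ

Runtime = 4 h/day × 30 days = 120 h
Energy = 0.13 kW × 120 h = 15.6 kWh
= 15.6 × 3.6 MJ = 56.2 MJ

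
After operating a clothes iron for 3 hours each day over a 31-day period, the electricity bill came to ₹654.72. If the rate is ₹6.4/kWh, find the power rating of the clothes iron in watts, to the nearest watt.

1100 W

Energy = ₹654.72 ÷ ₹6.4/kWh = 102.3 kWh
Runtime = 3 h/day × 31 days = 93 h
Power = 102.3 kWh ÷ 93 h = 1.1 kW = 1100 W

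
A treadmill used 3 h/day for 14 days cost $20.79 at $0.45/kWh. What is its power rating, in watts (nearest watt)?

Energy = $20.79 ÷ $0.45/kWh = 46.2 kWh
Runtime = 3 h/day × 14 days = 42 h
Power = 46.2 kWh ÷ 42 h = 1.1 kW = 1100 W

1100 W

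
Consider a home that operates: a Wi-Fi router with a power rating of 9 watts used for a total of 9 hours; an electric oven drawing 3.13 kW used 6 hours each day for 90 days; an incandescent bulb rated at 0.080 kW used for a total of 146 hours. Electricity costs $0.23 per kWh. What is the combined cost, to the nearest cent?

Wi-Fi router: 0.009 kW × 9 h = 0.081 kWh
electric oven: Runtime = 6 h/day × 90 days = 540 h
electric oven: 3.13 kW × 540 h = 1690.2 kWh
incandescent bulb: 0.08 kW × 146 h = 11.68 kWh
Total energy = 1701.961 kWh
Cost = 1701.961 × $0.23 = $391.45

$391.45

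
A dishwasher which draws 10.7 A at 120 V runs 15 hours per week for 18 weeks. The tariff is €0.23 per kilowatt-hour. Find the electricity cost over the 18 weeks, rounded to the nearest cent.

Power = 10.7 A × 120 V = 1284 W = 1.284 kW
Runtime = 15 h/week × 18 weeks = 270 h
Energy = 1.284 kW × 270 h = 346.68 kWh
Cost = 346.68 kWh × €0.23/kWh = €79.74

€79.74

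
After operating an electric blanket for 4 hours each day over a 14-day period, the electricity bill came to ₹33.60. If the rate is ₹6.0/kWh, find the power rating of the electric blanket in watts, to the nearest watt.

Energy = ₹33.60 ÷ ₹6.0/kWh = 5.6 kWh
Runtime = 4 h/day × 14 days = 56 h
Power = 5.6 kWh ÷ 56 h = 0.1 kW = 100 W

100 W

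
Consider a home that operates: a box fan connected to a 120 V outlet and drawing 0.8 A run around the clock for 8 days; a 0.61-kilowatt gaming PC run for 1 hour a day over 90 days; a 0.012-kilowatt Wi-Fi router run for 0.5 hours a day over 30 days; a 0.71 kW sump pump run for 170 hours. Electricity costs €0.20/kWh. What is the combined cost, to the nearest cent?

€38.84

box fan: Power = 0.8 A × 120 V = 96 W = 0.096 kW
box fan: Runtime = 24 h × 8 = 192 h
box fan: 0.096 kW × 192 h = 18.432 kWh
gaming PC: Runtime = 1 h/day × 90 days = 90 h
gaming PC: 0.61 kW × 90 h = 54.9 kWh
Wi-Fi router: Runtime = 0.5 h/day × 30 days = 15 h
Wi-Fi router: 0.012 kW × 15 h = 0.18 kWh
sump pump: 0.71 kW × 170 h = 120.7 kWh
Total energy = 194.212 kWh
Cost = 194.212 × €0.20 = €38.84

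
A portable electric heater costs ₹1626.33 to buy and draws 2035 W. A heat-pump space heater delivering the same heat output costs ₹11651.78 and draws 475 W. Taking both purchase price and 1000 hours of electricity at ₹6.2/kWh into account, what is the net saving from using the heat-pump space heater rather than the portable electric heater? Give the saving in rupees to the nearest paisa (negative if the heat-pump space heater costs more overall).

-₹353.45

portable electric heater: ₹1626.33 + (2035/1000) kW × 1000 h × ₹6.2 = ₹1626.33 + ₹12617 = ₹14243.33
heat-pump space heater: ₹11651.78 + (475/1000) kW × 1000 h × ₹6.2 = ₹11651.78 + ₹2945 = ₹14596.78
Saving = ₹14243.33 − ₹14596.78 = −₹353.45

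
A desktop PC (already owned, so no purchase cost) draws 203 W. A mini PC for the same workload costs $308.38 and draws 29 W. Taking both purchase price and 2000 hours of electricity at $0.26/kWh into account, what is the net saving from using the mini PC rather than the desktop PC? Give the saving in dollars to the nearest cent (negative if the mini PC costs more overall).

-$217.90

desktop PC: $0.00 + (203/1000) kW × 2000 h × $0.26 = $0.00 + $105.56 = $105.56
mini PC: $308.38 + (29/1000) kW × 2000 h × $0.26 = $308.38 + $15.08 = $323.46
Saving = $105.56 − $323.46 = −$217.9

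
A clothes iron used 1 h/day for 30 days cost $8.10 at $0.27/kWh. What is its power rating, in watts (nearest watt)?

Energy = $8.10 ÷ $0.27/kWh = 30 kWh
Runtime = 1 h/day × 30 days = 30 h
Power = 30 kWh ÷ 30 h = 1 kW = 1000 W

1000 W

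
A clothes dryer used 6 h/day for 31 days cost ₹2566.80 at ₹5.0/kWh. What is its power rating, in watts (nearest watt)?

2760 W

Energy = ₹2566.80 ÷ ₹5.0/kWh = 513.36 kWh
Runtime = 6 h/day × 31 days = 186 h
Power = 513.36 kWh ÷ 186 h = 2.76 kW = 2760 W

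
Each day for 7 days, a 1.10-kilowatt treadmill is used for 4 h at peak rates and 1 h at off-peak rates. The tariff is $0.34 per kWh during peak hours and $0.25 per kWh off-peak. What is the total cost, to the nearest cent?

$12.40

Peak energy = 1.1 kW × 4 h × 7 = 30.8 kWh
Off-peak energy = 1.1 kW × 1 h × 7 = 7.7 kWh
Cost = 30.8 × $0.34 + 7.7 × $0.25 = $10.472 + $1.925 = $12.40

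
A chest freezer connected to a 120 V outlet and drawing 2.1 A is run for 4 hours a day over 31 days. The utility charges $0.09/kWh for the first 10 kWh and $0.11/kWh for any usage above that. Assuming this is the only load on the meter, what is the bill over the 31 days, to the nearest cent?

$3.24

Power = 2.1 A × 120 V = 252 W = 0.252 kW
Runtime = 4 h/day × 31 days = 124 h
Energy = 0.252 kW × 124 h = 31.248 kWh
Tier 1 (0–10 kWh): 10 × $0.09 = $0.9
Above 10 kWh: 21.248 × $0.11 = $2.33728
Bill = $3.24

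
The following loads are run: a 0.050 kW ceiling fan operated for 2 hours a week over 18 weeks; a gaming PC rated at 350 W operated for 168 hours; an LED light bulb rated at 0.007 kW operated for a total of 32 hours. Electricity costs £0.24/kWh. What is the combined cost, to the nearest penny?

ceiling fan: Runtime = 2 h/week × 18 weeks = 36 h
ceiling fan: 0.05 kW × 36 h = 1.8 kWh
gaming PC: 0.35 kW × 168 h = 58.8 kWh
LED light bulb: 0.007 kW × 32 h = 0.224 kWh
Total energy = 60.824 kWh
Cost = 60.824 × £0.24 = £14.60

£14.60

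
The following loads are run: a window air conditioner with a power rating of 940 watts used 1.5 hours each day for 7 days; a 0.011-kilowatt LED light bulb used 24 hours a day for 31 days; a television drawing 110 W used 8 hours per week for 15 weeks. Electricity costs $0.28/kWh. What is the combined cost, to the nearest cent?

$8.75

window air conditioner: Runtime = 1.5 h/day × 7 days = 10.5 h
window air conditioner: 0.94 kW × 10.5 h = 9.87 kWh
LED light bulb: Runtime = 24 h × 31 = 744 h
LED light bulb: 0.011 kW × 744 h = 8.184 kWh
television: Runtime = 8 h/week × 15 weeks = 120 h
television: 0.11 kW × 120 h = 13.2 kWh
Total energy = 31.254 kWh
Cost = 31.254 × $0.28 = $8.75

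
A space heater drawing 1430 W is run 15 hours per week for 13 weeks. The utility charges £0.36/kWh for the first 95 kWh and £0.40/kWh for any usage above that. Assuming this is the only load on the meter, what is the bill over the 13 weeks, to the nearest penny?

£107.74

Runtime = 15 h/week × 13 weeks = 195 h
Energy = 1.43 kW × 195 h = 278.85 kWh
Tier 1 (0–95 kWh): 95 × £0.36 = £34.2
Above 95 kWh: 183.85 × £0.40 = £73.54
Bill = £107.74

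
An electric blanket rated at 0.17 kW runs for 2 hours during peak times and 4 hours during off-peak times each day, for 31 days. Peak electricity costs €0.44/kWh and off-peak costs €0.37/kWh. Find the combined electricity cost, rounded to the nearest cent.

€12.44

Peak energy = 0.17 kW × 2 h × 31 = 10.54 kWh
Off-peak energy = 0.17 kW × 4 h × 31 = 21.08 kWh
Cost = 10.54 × €0.44 + 21.08 × €0.37 = €4.6376 + €7.7996 = €12.44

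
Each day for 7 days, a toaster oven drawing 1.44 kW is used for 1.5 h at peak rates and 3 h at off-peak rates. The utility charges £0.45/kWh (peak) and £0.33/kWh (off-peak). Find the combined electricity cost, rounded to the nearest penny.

£16.78

Peak energy = 1.44 kW × 1.5 h × 7 = 15.12 kWh
Off-peak energy = 1.44 kW × 3 h × 7 = 30.24 kWh
Cost = 15.12 × £0.45 + 30.24 × £0.33 = £6.804 + £9.9792 = £16.78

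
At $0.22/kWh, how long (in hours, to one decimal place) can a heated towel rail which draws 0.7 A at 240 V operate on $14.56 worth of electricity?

Power = 0.7 A × 240 V = 168 W = 0.168 kW
Energy available = $14.56 ÷ $0.22/kWh = 66.1818 kWh
Hours = 66.1818 kWh ÷ 0.168 kW = 393.9 h

393.9 h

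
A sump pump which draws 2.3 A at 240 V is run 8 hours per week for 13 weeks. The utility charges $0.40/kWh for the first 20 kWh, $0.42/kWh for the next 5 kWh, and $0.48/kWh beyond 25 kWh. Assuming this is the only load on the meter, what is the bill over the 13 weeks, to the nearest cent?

$25.66

Power = 2.3 A × 240 V = 552 W = 0.552 kW
Runtime = 8 h/week × 13 weeks = 104 h
Energy = 0.552 kW × 104 h = 57.408 kWh
Tier 1 (0–20 kWh): 20 × $0.40 = $8
Tier 2 (20–25 kWh): 5 × $0.42 = $2.1
Above 25 kWh: 32.408 × $0.48 = $15.55584
Bill = $25.66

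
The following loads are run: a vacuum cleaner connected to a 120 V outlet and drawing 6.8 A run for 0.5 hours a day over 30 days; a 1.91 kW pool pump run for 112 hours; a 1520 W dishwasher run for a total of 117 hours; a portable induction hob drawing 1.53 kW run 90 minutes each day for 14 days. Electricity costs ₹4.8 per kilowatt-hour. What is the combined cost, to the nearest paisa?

₹2093.42

vacuum cleaner: Power = 6.8 A × 120 V = 816 W = 0.816 kW
vacuum cleaner: Runtime = 0.5 h/day × 30 days = 15 h
vacuum cleaner: 0.816 kW × 15 h = 12.24 kWh
pool pump: 1.91 kW × 112 h = 213.92 kWh
dishwasher: 1.52 kW × 117 h = 177.84 kWh
portable induction hob: Runtime = 90 min × 14 = 1260 min = 21 h
portable induction hob: 1.53 kW × 21 h = 32.13 kWh
Total energy = 436.13 kWh
Cost = 436.13 × ₹4.8 = ₹2093.42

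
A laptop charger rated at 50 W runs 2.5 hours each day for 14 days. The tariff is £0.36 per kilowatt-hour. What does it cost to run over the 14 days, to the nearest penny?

£0.63

Runtime = 2.5 h/day × 14 days = 35 h
Energy = 0.05 kW × 35 h = 1.75 kWh
Cost = 1.75 kWh × £0.36/kWh = £0.63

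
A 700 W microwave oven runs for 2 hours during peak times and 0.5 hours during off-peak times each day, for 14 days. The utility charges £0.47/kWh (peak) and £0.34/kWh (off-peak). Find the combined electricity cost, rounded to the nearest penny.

£10.88

Peak energy = 0.7 kW × 2 h × 14 = 19.6 kWh
Off-peak energy = 0.7 kW × 0.5 h × 14 = 4.9 kWh
Cost = 19.6 × £0.47 + 4.9 × £0.34 = £9.212 + £1.666 = £10.88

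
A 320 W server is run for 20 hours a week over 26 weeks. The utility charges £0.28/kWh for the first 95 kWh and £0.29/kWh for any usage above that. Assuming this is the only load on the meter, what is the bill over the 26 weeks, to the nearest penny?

£47.31

Runtime = 20 h/week × 26 weeks = 520 h
Energy = 0.32 kW × 520 h = 166.4 kWh
Tier 1 (0–95 kWh): 95 × £0.28 = £26.6
Above 95 kWh: 71.4 × £0.29 = £20.706
Bill = £47.31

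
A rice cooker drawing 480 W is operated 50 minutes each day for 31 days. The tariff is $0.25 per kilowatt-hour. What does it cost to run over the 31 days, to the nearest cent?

$3.10

Runtime = 50 min × 31 = 1550 min = 25.833333… h
Energy = 0.48 kW × 25.833333… h = 12.4 kWh
Cost = 12.4 kWh × $0.25/kWh = $3.10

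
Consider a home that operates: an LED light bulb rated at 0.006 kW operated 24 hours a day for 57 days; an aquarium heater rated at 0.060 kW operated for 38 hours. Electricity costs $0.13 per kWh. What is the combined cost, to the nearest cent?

LED light bulb: Runtime = 24 h × 57 = 1368 h
LED light bulb: 0.006 kW × 1368 h = 8.208 kWh
aquarium heater: 0.06 kW × 38 h = 2.28 kWh
Total energy = 10.488 kWh
Cost = 10.488 × $0.13 = $1.36

$1.36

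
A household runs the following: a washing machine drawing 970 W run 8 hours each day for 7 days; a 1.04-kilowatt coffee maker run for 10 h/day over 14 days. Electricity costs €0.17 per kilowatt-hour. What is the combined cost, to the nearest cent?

washing machine: Runtime = 8 h/day × 7 days = 56 h
washing machine: 0.97 kW × 56 h = 54.32 kWh
coffee maker: Runtime = 10 h/day × 14 days = 140 h
coffee maker: 1.04 kW × 140 h = 145.6 kWh
Total energy = 199.92 kWh
Cost = 199.92 × €0.17 = €33.99

€33.99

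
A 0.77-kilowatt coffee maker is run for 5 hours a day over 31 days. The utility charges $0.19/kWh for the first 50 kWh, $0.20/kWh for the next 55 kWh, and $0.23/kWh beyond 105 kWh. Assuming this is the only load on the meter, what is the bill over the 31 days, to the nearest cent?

Runtime = 5 h/day × 31 days = 155 h
Energy = 0.77 kW × 155 h = 119.35 kWh
Tier 1 (0–50 kWh): 50 × $0.19 = $9.5
Tier 2 (50–105 kWh): 55 × $0.20 = $11
Above 105 kWh: 14.35 × $0.23 = $3.3005
Bill = $23.80

$23.80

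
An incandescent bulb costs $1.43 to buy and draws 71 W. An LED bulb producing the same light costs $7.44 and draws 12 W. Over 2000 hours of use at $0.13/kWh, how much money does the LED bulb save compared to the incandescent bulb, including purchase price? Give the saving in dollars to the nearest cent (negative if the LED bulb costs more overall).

$9.33

incandescent bulb: $1.43 + (71/1000) kW × 2000 h × $0.13 = $1.43 + $18.46 = $19.89
LED bulb: $7.44 + (12/1000) kW × 2000 h × $0.13 = $7.44 + $3.12 = $10.56
Saving = $19.89 − $10.56 = $9.33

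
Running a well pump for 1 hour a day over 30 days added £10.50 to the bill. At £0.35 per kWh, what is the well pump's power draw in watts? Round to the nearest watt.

Energy = £10.50 ÷ £0.35/kWh = 30 kWh
Runtime = 1 h/day × 30 days = 30 h
Power = 30 kWh ÷ 30 h = 1 kW = 1000 W

1000 W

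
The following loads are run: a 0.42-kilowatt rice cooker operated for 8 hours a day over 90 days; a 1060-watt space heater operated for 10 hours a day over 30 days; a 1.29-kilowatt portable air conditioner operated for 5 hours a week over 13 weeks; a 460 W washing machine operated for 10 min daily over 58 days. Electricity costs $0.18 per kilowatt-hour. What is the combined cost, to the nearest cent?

rice cooker: Runtime = 8 h/day × 90 days = 720 h
rice cooker: 0.42 kW × 720 h = 302.4 kWh
space heater: Runtime = 10 h/day × 30 days = 300 h
space heater: 1.06 kW × 300 h = 318 kWh
portable air conditioner: Runtime = 5 h/week × 13 weeks = 65 h
portable air conditioner: 1.29 kW × 65 h = 83.85 kWh
washing machine: Runtime = 10 min × 58 = 580 min = 9.666666… h
washing machine: 0.46 kW × 9.666666… h = 4.446666… kWh
Total energy = 708.696666… kWh
Cost = 708.696666… × $0.18 = $127.57

$127.57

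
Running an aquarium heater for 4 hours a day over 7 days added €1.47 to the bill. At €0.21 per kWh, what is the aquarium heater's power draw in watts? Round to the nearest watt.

Energy = €1.47 ÷ €0.21/kWh = 7 kWh
Runtime = 4 h/day × 7 days = 28 h
Power = 7 kWh ÷ 28 h = 0.25 kW = 250 W

250 W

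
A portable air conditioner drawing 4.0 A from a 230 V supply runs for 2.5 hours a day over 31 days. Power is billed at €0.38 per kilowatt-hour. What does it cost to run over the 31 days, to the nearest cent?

Power = 4.0 A × 230 V = 920 W = 0.92 kW
Runtime = 2.5 h/day × 31 days = 77.5 h
Energy = 0.92 kW × 77.5 h = 71.3 kWh
Cost = 71.3 kWh × €0.38/kWh = €27.09

€27.09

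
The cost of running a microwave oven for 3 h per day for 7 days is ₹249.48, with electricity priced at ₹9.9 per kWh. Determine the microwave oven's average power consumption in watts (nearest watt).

1200 W

Energy = ₹249.48 ÷ ₹9.9/kWh = 25.2 kWh
Runtime = 3 h/day × 7 days = 21 h
Power = 25.2 kWh ÷ 21 h = 1.2 kW = 1200 W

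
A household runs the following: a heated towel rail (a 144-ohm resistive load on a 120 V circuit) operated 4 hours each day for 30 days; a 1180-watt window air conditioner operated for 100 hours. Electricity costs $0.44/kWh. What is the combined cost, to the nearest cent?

$57.20

heated towel rail: Power = V²/R = 120²/144 = 100 W = 0.1 kW
heated towel rail: Runtime = 4 h/day × 30 days = 120 h
heated towel rail: 0.1 kW × 120 h = 12 kWh
window air conditioner: 1.18 kW × 100 h = 118 kWh
Total energy = 130 kWh
Cost = 130 × $0.44 = $57.20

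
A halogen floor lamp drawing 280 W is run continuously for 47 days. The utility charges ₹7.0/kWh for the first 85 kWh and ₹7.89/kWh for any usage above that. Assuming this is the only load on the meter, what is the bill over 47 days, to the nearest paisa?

₹2416.33

Runtime = 24 h × 47 = 1128 h
Energy = 0.28 kW × 1128 h = 315.84 kWh
Tier 1 (0–85 kWh): 85 × ₹7.0 = ₹595
Above 85 kWh: 230.84 × ₹7.89 = ₹1821.3276
Bill = ₹2416.33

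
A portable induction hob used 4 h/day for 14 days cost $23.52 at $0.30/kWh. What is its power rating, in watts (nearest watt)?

Energy = $23.52 ÷ $0.30/kWh = 78.4 kWh
Runtime = 4 h/day × 14 days = 56 h
Power = 78.4 kWh ÷ 56 h = 1.4 kW = 1400 W

1400 W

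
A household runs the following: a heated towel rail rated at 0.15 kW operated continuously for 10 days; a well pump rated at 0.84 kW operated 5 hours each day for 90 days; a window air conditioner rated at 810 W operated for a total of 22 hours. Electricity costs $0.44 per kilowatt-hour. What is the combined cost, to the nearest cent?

heated towel rail: Runtime = 24 h × 10 = 240 h
heated towel rail: 0.15 kW × 240 h = 36 kWh
well pump: Runtime = 5 h/day × 90 days = 450 h
well pump: 0.84 kW × 450 h = 378 kWh
window air conditioner: 0.81 kW × 22 h = 17.82 kWh
Total energy = 431.82 kWh
Cost = 431.82 × $0.44 = $190.00

$190.00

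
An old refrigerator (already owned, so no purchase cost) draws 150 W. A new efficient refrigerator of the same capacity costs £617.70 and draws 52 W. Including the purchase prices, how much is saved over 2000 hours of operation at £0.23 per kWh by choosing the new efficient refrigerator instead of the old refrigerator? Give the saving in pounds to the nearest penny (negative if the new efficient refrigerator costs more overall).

-£572.62

old refrigerator: £0.00 + (150/1000) kW × 2000 h × £0.23 = £0.00 + £69 = £69
new efficient refrigerator: £617.70 + (52/1000) kW × 2000 h × £0.23 = £617.70 + £23.92 = £641.62
Saving = £69 − £641.62 = −£572.62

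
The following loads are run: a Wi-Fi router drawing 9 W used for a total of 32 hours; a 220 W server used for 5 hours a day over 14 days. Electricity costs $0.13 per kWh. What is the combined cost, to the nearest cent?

$2.04

Wi-Fi router: 0.009 kW × 32 h = 0.288 kWh
server: Runtime = 5 h/day × 14 days = 70 h
server: 0.22 kW × 70 h = 15.4 kWh
Total energy = 15.688 kWh
Cost = 15.688 × $0.13 = $2.04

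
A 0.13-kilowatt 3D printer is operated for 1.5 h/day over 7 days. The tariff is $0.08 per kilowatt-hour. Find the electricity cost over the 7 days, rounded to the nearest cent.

$0.11

Runtime = 1.5 h/day × 7 days = 10.5 h
Energy = 0.13 kW × 10.5 h = 1.365 kWh
Cost = 1.365 kWh × $0.08/kWh = $0.11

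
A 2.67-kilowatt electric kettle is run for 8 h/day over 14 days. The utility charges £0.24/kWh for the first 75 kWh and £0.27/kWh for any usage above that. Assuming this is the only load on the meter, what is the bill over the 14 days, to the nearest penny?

£78.49

Runtime = 8 h/day × 14 days = 112 h
Energy = 2.67 kW × 112 h = 299.04 kWh
Tier 1 (0–75 kWh): 75 × £0.24 = £18
Above 75 kWh: 224.04 × £0.27 = £60.4908
Bill = £78.49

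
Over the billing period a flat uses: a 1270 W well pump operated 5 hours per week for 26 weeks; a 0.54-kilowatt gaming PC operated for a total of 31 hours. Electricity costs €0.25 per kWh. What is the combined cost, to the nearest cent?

well pump: Runtime = 5 h/week × 26 weeks = 130 h
well pump: 1.27 kW × 130 h = 165.1 kWh
gaming PC: 0.54 kW × 31 h = 16.74 kWh
Total energy = 181.84 kWh
Cost = 181.84 × €0.25 = €45.46

€45.46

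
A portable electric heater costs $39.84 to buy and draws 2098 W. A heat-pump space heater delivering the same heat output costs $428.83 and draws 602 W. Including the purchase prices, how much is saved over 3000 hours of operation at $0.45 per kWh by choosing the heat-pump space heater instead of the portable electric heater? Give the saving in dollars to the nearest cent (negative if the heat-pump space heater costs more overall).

$1630.61

portable electric heater: $39.84 + (2098/1000) kW × 3000 h × $0.45 = $39.84 + $2832.3 = $2872.14
heat-pump space heater: $428.83 + (602/1000) kW × 3000 h × $0.45 = $428.83 + $812.7 = $1241.53
Saving = $2872.14 − $1241.53 = $1630.61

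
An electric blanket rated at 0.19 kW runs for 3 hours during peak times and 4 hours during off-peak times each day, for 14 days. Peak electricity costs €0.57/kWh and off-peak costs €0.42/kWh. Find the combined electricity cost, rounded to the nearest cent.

Peak energy = 0.19 kW × 3 h × 14 = 7.98 kWh
Off-peak energy = 0.19 kW × 4 h × 14 = 10.64 kWh
Cost = 7.98 × €0.57 + 10.64 × €0.42 = €4.5486 + €4.4688 = €9.02

€9.02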